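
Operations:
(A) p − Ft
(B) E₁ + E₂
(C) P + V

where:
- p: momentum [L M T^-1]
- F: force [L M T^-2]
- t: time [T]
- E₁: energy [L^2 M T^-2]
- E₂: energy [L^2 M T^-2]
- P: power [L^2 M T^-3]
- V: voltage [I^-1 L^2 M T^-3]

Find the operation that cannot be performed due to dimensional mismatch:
(C) P + V

(A) p − Ft: p [L M T^-1] and Ft [L M T^-1] — same dimensions ✓
(B) E₁ + E₂: E₁ [L^2 M T^-2] and E₂ [L^2 M T^-2] — same dimensions ✓
(C) P + V: P [L^2 M T^-3] and V [I^-1 L^2 M T^-3] — different dimensions cannot be added/subtracted ✗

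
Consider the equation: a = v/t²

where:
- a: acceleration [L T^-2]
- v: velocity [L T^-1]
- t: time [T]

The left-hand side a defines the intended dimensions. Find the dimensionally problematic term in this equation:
The right-hand side term v/t²

a has dimensions [L T^-2], but v/t² has dimensions [L T^-3], so the term v/t² is dimensionally wrong for a.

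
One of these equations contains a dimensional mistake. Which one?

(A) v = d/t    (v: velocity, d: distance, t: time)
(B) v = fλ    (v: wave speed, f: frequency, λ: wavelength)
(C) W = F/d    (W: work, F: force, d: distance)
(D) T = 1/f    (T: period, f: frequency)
(C) W = F/d

The equation (C) W = F/d is dimensionally incorrect.

LHS (W): [L^2 M T^-2]
RHS (F/d): [M T^-2] ✗

The dimensions do not match. The other three equations balance.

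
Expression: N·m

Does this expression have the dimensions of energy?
Yes

The expression N·m has dimensions [L^2 M T^-2], which is exactly energy [L^2 M T^-2].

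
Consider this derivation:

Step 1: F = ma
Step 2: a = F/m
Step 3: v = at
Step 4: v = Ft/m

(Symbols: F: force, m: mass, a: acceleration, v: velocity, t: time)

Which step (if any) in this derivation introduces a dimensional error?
No step introduces an error — all steps are dimensionally consistent.

Step 1: F = ma → LHS [L M T^-2], RHS [L M T^-2] ✓
Step 2: a = F/m → LHS [L T^-2], RHS [L T^-2] ✓
Step 3: v = at → LHS [L T^-1], RHS [L T^-1] ✓
Step 4: v = Ft/m → LHS [L T^-1], RHS [L T^-1] ✓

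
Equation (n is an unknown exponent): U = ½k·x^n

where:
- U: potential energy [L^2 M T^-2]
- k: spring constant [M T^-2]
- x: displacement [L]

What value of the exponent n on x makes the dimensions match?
n = 2

U has dimensions [L^2 M T^-2]; x has dimensions [L].
The rest of the RHS has dimensions [M T^-2], so x^n must supply [L^2].
With n = 2: ½k·x^2 has dimensions [L^2 M T^-2], matching the LHS ✓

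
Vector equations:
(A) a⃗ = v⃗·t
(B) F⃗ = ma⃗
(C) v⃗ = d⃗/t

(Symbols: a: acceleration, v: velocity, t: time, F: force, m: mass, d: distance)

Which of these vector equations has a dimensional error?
(A) a⃗ = v⃗·t

(A) a⃗ = v⃗·t: LHS [L T^-2], RHS [L] ✗ — acceleration is velocity per time; should be v⃗/t
(B) F⃗ = ma⃗: LHS [L M T^-2], RHS [L M T^-2] ✓ — Force and acceleration are vectors, mass is a scalar
(C) v⃗ = d⃗/t: LHS [L T^-1], RHS [L T^-1] ✓ — displacement (vector) divided by time (scalar)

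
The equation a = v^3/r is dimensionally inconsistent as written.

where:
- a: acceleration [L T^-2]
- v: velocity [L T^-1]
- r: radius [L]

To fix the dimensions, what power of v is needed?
The exponent of v should be 2: a = v^2/r

The LHS a has dimensions [L T^-2]; v has dimensions [L T^-1].
As written, the RHS v^3/r (exponent 3 on v) has dimensions [L^2 T^-3], which does not match.
With exponent 2, the RHS v^2/r has dimensions [L T^-2], matching the LHS.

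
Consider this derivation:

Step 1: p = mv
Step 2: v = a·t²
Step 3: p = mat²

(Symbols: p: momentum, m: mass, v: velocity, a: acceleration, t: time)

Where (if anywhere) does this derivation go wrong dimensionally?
Step 2

Step 1: p = mv → LHS [L M T^-1], RHS [L M T^-1] ✓
Step 2: v = a·t² → LHS [L T^-1], RHS [L] ✗

The first dimensional inconsistency appears in step 2: v = a·t²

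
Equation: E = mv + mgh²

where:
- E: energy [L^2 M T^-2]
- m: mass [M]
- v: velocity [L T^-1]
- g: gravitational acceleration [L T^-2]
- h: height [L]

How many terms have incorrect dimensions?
2

LHS E: [L^2 M T^-2]
- mv: [L M T^-1] ✗
- mgh²: [L^3 M T^-2] ✗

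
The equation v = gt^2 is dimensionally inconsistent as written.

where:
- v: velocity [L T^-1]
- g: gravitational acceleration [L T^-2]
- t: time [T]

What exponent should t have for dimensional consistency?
The exponent of t should be 1: v = gt

The LHS v has dimensions [L T^-1]; t has dimensions [T].
As written, the RHS gt^2 (exponent 2 on t) has dimensions [L], which does not match.
With exponent 1, the RHS gt has dimensions [L T^-1], matching the LHS.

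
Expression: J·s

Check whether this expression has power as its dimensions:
No

The expression J·s has dimensions [L^2 M T^-1], but power has dimensions [L^2 M T^-3].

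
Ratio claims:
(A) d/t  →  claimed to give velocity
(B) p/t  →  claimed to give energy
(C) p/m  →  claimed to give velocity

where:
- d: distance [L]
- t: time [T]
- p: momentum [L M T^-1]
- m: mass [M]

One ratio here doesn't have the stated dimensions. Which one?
(B) p/t does not give energy

(A) d/t: [L T^-1] = velocity [L T^-1] ✓
(B) p/t: [L M T^-2] ≠ energy [L^2 M T^-2] ✗
(C) p/m: [L T^-1] = velocity [L T^-1] ✓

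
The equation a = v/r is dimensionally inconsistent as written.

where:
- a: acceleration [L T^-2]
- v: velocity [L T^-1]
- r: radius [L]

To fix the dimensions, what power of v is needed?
The exponent of v should be 2: a = v^2/r

The LHS a has dimensions [L T^-2]; v has dimensions [L T^-1].
As written, the RHS v/r (exponent 1 on v) has dimensions [T^-1], which does not match.
With exponent 2, the RHS v^2/r has dimensions [L T^-2], matching the LHS.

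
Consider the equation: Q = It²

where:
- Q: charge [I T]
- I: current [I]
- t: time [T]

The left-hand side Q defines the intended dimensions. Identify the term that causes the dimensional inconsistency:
The right-hand side term It²

Q has dimensions [I T], but It² has dimensions [I T^2], so the term It² is dimensionally wrong for Q.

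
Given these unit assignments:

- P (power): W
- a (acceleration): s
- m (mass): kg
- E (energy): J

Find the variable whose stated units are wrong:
a

The variable a (acceleration) should have units m/s², not s.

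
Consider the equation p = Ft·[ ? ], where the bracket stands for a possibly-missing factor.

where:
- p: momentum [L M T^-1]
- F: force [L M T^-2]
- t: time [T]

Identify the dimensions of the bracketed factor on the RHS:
Nothing is missing — the bracketed factor must be dimensionless.

p has dimensions [L M T^-1] and Ft already has dimensions [L M T^-1], so p = Ft is dimensionally complete.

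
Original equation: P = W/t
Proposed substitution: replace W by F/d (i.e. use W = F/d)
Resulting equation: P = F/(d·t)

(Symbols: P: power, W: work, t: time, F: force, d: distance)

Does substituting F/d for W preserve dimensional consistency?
No

[W] = [L^2 M T^-2] and [F/d] = [M T^-2]. These differ, so the substitution replaces a quantity by one of different dimensions and the result P = F/(d·t) has LHS [L^2 M T^-3] vs RHS [M T^-3] — inconsistent.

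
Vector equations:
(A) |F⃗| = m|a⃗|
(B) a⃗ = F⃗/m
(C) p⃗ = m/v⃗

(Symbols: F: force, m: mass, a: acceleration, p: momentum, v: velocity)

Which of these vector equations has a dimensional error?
(C) p⃗ = m/v⃗

(A) |F⃗| = m|a⃗|: LHS [L M T^-2], RHS [L M T^-2] ✓ — magnitudes of vectors are scalars
(B) a⃗ = F⃗/m: LHS [L T^-2], RHS [L T^-2] ✓ — force (vector) divided by mass (scalar)
(C) p⃗ = m/v⃗: LHS [L M T^-1], RHS [L^-1 M T] ✗ — momentum is mass times velocity; should be mv⃗ (and division by a vector is undefined)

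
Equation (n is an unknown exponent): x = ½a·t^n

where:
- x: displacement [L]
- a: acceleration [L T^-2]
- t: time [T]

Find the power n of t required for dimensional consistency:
n = 2

x has dimensions [L]; t has dimensions [T].
The rest of the RHS has dimensions [L T^-2], so t^n must supply [T^2].
With n = 2: ½a·t^2 has dimensions [L], matching the LHS ✓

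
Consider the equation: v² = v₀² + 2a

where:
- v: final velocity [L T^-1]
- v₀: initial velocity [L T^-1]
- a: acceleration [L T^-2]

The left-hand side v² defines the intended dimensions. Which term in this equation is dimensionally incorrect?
The term 2a

Checking each RHS term against the LHS:
- v₀²: [L^2 T^-2] — matches v² [L^2 T^-2] ✓
- 2a: [L T^-2] — does NOT match v² [L^2 T^-2] ✗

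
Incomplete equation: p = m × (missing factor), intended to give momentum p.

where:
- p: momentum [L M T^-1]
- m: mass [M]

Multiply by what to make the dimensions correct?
v (velocity), dimensions [L T^-1]

p has dimensions [L M T^-1] and m has dimensions [M].
The missing factor must have dimensions [L M T^-1] / [M] = [L T^-1], i.e. velocity (v).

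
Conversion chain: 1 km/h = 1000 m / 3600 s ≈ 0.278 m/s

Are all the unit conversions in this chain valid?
The chain is correct (no errors).

Correct: 1 km = 1000 m, 1 h = 3600 s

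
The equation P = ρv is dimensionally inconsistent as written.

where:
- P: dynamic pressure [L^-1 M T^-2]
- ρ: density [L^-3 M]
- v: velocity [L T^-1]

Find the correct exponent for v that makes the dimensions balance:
The exponent of v should be 2: P = ρv^2

The LHS P has dimensions [L^-1 M T^-2]; v has dimensions [L T^-1].
As written, the RHS ρv (exponent 1 on v) has dimensions [L^-2 M T^-1], which does not match.
With exponent 2, the RHS ρv^2 has dimensions [L^-1 M T^-2], matching the LHS.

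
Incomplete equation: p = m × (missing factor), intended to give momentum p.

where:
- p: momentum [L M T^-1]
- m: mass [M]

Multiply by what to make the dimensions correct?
v (velocity), dimensions [L T^-1]

p has dimensions [L M T^-1] and m has dimensions [M].
The missing factor must have dimensions [L M T^-1] / [M] = [L T^-1], i.e. velocity (v).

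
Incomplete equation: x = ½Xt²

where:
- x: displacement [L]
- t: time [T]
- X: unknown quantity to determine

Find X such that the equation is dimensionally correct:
X = a (acceleration), dimensions [L T^-2]

x has dimensions [L]; the rest of the RHS (½ t²) has dimensions [T^2].
So X must have dimensions [L T^-2] — X = a (acceleration).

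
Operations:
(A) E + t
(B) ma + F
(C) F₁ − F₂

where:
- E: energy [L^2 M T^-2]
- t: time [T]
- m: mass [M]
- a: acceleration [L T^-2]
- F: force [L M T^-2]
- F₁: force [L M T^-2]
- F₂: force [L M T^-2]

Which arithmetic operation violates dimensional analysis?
(A) E + t

(A) E + t: E [L^2 M T^-2] and t [T] — different dimensions cannot be added/subtracted ✗
(B) ma + F: ma [L M T^-2] and F [L M T^-2] — same dimensions ✓
(C) F₁ − F₂: F₁ [L M T^-2] and F₂ [L M T^-2] — same dimensions ✓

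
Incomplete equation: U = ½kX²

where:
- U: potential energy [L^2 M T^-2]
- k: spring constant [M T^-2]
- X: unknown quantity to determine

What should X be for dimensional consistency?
X = x (displacement), dimensions [L]

U has dimensions [L^2 M T^-2]; the rest of the RHS (½k) has dimensions [M T^-2].
So X² must have dimensions [L^2], i.e. X has dimensions [L] — X = x (displacement).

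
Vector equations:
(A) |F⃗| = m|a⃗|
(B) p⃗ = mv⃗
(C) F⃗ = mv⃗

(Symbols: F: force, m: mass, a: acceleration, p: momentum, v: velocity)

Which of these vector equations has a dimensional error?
(C) F⃗ = mv⃗

(A) |F⃗| = m|a⃗|: LHS [L M T^-2], RHS [L M T^-2] ✓ — magnitudes of vectors are scalars
(B) p⃗ = mv⃗: LHS [L M T^-1], RHS [L M T^-1] ✓ — mass (scalar) times velocity (vector)
(C) F⃗ = mv⃗: LHS [L M T^-2], RHS [L M T^-1] ✗ — mass times velocity is momentum, not force; should be ma⃗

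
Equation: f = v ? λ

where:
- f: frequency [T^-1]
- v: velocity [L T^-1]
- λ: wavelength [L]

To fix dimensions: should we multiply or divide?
division (÷): f = v ÷ λ

f [T^-1]; v [L T^-1]; λ [L].
v × λ → [L^2 T^-1] ✗
v ÷ λ → [T^-1] ✓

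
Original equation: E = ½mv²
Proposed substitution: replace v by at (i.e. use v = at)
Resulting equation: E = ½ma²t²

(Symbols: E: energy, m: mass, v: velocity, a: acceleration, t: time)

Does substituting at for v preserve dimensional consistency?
Yes

[v] = [L T^-1] and [at] = [L T^-1]. These match, so the substitution replaces a quantity by one of the same dimensions and the result E = ½ma²t² has LHS [L^2 M T^-2] vs RHS [L^2 M T^-2] — still consistent.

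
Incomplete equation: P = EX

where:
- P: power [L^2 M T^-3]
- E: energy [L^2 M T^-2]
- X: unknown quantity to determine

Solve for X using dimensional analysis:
X = f (inverse time / frequency (1/t)), dimensions [T^-1]

P has dimensions [L^2 M T^-3]; the rest of the RHS (E) has dimensions [L^2 M T^-2].
So X must have dimensions [T^-1] — X = f (inverse time / frequency (1/t)).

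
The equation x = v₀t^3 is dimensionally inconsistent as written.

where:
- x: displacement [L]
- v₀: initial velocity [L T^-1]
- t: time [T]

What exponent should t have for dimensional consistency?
The exponent of t should be 1: x = v₀t

The LHS x has dimensions [L]; t has dimensions [T].
As written, the RHS v₀t^3 (exponent 3 on t) has dimensions [L T^2], which does not match.
With exponent 1, the RHS v₀t has dimensions [L], matching the LHS.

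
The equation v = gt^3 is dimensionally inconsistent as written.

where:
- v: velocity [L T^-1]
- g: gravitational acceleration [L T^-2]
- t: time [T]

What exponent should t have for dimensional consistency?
The exponent of t should be 1: v = gt

The LHS v has dimensions [L T^-1]; t has dimensions [T].
As written, the RHS gt^3 (exponent 3 on t) has dimensions [L T], which does not match.
With exponent 1, the RHS gt has dimensions [L T^-1], matching the LHS.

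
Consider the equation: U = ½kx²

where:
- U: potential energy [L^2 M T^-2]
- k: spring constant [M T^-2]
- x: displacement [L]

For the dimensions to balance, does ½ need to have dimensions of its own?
No

U has dimensions [L^2 M T^-2] and kx² already has dimensions [L^2 M T^-2], so the equation balances without ½ contributing any dimensions. ½ is a pure (dimensionless) number; changing or removing it would not affect dimensional consistency.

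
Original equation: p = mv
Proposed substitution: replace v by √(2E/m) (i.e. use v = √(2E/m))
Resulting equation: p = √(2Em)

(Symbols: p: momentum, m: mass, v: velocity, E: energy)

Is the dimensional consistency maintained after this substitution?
Yes

[v] = [L T^-1] and [√(2E/m)] = [L T^-1]. These match, so the substitution replaces a quantity by one of the same dimensions and the result p = √(2Em) has LHS [L M T^-1] vs RHS [L M T^-1] — still consistent.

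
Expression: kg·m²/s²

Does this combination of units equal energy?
Yes

The expression kg·m²/s² has dimensions [L^2 M T^-2], which is exactly energy [L^2 M T^-2].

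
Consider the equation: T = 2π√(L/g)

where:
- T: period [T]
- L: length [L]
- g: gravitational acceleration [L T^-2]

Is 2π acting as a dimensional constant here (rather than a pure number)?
No

T has dimensions [T] and √(L/g) already has dimensions [T], so the equation balances without 2π contributing any dimensions. 2π is a pure (dimensionless) number; changing or removing it would not affect dimensional consistency.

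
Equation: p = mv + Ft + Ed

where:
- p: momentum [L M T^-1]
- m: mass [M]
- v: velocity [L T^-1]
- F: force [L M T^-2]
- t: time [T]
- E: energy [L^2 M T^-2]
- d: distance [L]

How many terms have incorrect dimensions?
1

LHS p: [L M T^-1]
- mv: [L M T^-1] ✓
- Ft: [L M T^-1] ✓
- Ed: [L^3 M T^-2] ✗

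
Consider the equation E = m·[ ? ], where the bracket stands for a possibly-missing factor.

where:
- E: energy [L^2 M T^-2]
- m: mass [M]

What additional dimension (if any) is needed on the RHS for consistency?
[L^2 T^-2] — velocity squared (e.g. v²)

E has dimensions [L^2 M T^-2]; m has dimensions [M].
The bracketed factor must supply [L^2 M T^-2] / [M] = [L^2 T^-2].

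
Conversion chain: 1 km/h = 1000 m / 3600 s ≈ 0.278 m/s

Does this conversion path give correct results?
The chain is correct (no errors).

Correct: 1 km = 1000 m, 1 h = 3600 s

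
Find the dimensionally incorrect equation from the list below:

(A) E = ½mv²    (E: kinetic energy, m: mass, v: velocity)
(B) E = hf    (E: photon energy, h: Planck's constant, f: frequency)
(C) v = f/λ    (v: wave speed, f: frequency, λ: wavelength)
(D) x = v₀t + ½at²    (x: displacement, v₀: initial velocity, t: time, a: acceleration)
(C) v = f/λ

The equation (C) v = f/λ is dimensionally incorrect.

LHS (v): [L T^-1]
RHS (f/λ): [L^-1 T^-1] ✗

The dimensions do not match. The other three equations balance.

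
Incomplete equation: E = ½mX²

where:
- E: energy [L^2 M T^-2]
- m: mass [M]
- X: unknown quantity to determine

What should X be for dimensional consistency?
X = v (velocity), dimensions [L T^-1]

E has dimensions [L^2 M T^-2]; the rest of the RHS (½m) has dimensions [M].
So X² must have dimensions [L^2 T^-2], i.e. X has dimensions [L T^-1] — X = v (velocity).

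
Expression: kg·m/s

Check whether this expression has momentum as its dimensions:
Yes

The expression kg·m/s has dimensions [L M T^-1], which is exactly momentum [L M T^-1].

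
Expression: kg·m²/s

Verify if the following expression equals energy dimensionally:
No

The expression kg·m²/s has dimensions [L^2 M T^-1], but energy has dimensions [L^2 M T^-2].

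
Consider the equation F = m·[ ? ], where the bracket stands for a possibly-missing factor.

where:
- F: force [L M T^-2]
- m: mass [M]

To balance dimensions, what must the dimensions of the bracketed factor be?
[L T^-2] — acceleration (e.g. a)

F has dimensions [L M T^-2]; m has dimensions [M].
The bracketed factor must supply [L M T^-2] / [M] = [L T^-2].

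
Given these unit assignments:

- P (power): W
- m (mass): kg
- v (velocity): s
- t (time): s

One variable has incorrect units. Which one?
v

The variable v (velocity) should have units m/s, not s.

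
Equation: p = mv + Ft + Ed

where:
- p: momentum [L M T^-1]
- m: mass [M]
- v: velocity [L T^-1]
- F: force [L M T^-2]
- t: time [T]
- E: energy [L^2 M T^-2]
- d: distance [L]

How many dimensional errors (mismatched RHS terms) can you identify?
1

LHS p: [L M T^-1]
- mv: [L M T^-1] ✓
- Ft: [L M T^-1] ✓
- Ed: [L^3 M T^-2] ✗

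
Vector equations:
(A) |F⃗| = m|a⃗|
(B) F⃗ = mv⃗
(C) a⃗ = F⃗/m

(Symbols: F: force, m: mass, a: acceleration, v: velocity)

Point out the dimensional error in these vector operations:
(B) F⃗ = mv⃗

(A) |F⃗| = m|a⃗|: LHS [L M T^-2], RHS [L M T^-2] ✓ — magnitudes of vectors are scalars
(B) F⃗ = mv⃗: LHS [L M T^-2], RHS [L M T^-1] ✗ — mass times velocity is momentum, not force; should be ma⃗
(C) a⃗ = F⃗/m: LHS [L T^-2], RHS [L T^-2] ✓ — force (vector) divided by mass (scalar)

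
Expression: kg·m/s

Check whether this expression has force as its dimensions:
No

The expression kg·m/s has dimensions [L M T^-1], but force has dimensions [L M T^-2].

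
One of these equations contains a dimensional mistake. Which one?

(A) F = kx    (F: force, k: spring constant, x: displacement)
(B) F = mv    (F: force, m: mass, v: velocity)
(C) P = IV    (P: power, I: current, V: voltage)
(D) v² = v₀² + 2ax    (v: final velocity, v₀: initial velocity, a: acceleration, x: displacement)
(B) F = mv

The equation (B) F = mv is dimensionally incorrect.

LHS (F): [L M T^-2]
RHS (mv): [L M T^-1] ✗

The dimensions do not match. The other three equations balance.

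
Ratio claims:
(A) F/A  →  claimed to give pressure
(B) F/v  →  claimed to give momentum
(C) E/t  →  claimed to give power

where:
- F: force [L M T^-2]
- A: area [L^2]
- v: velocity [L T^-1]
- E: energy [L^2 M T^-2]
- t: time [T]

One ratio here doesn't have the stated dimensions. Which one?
(B) F/v does not give momentum

(A) F/A: [L^-1 M T^-2] = pressure [L^-1 M T^-2] ✓
(B) F/v: [M T^-1] ≠ momentum [L M T^-1] ✗
(C) E/t: [L^2 M T^-3] = power [L^2 M T^-3] ✓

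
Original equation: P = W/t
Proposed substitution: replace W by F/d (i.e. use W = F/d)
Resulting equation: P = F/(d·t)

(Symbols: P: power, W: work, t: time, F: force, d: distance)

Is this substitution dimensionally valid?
No

[W] = [L^2 M T^-2] and [F/d] = [M T^-2]. These differ, so the substitution replaces a quantity by one of different dimensions and the result P = F/(d·t) has LHS [L^2 M T^-3] vs RHS [M T^-3] — inconsistent.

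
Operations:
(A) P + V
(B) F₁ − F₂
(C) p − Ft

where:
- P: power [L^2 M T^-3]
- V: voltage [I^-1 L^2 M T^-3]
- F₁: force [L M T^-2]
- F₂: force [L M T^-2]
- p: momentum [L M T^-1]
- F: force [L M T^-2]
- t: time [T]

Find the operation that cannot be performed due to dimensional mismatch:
(A) P + V

(A) P + V: P [L^2 M T^-3] and V [I^-1 L^2 M T^-3] — different dimensions cannot be added/subtracted ✗
(B) F₁ − F₂: F₁ [L M T^-2] and F₂ [L M T^-2] — same dimensions ✓
(C) p − Ft: p [L M T^-1] and Ft [L M T^-1] — same dimensions ✓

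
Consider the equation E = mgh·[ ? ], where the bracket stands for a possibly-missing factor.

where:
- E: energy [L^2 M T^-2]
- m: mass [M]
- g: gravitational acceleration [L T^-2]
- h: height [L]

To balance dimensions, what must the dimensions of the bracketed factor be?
Nothing is missing — the bracketed factor must be dimensionless.

E has dimensions [L^2 M T^-2] and mgh already has dimensions [L^2 M T^-2], so E = mgh is dimensionally complete.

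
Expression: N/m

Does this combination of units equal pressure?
No

The expression N/m has dimensions [M T^-2], but pressure has dimensions [L^-1 M T^-2].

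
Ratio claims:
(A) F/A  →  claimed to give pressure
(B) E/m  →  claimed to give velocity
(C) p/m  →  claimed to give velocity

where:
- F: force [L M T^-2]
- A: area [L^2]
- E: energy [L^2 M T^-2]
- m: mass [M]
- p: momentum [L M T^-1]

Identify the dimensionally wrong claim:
(B) E/m does not give velocity

(A) F/A: [L^-1 M T^-2] = pressure [L^-1 M T^-2] ✓
(B) E/m: [L^2 T^-2] ≠ velocity [L T^-1] ✗
(C) p/m: [L T^-1] = velocity [L T^-1] ✓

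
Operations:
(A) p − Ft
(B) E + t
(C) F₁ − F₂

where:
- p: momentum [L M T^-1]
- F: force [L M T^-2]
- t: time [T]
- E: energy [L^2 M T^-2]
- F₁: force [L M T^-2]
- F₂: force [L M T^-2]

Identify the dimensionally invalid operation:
(B) E + t

(A) p − Ft: p [L M T^-1] and Ft [L M T^-1] — same dimensions ✓
(B) E + t: E [L^2 M T^-2] and t [T] — different dimensions cannot be added/subtracted ✗
(C) F₁ − F₂: F₁ [L M T^-2] and F₂ [L M T^-2] — same dimensions ✓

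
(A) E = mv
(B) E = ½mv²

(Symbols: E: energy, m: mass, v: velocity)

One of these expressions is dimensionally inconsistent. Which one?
(A)

(A) E = mv: LHS [L^2 M T^-2], RHS [L M T^-1] ✗
(B) E = ½mv²: LHS [L^2 M T^-2], RHS [L^2 M T^-2] ✓

Expression (A) E = mv is dimensionally incorrect.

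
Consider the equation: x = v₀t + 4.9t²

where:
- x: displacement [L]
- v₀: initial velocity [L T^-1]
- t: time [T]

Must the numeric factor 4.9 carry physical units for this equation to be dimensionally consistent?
Yes

x has dimensions [L], while t² alone has dimensions [T^2]. For the equation to balance, the factor 4.9 must carry dimensions [L T^-2] — it is a dimensional constant (a numerical value of a physical quantity with its units suppressed), not a pure number.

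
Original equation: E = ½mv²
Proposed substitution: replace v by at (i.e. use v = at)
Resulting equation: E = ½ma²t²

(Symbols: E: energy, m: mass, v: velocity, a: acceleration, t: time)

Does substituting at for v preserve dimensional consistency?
Yes

[v] = [L T^-1] and [at] = [L T^-1]. These match, so the substitution replaces a quantity by one of the same dimensions and the result E = ½ma²t² has LHS [L^2 M T^-2] vs RHS [L^2 M T^-2] — still consistent.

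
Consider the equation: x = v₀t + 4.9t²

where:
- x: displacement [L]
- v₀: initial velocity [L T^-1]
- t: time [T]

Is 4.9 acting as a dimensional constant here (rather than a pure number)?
Yes

x has dimensions [L], while t² alone has dimensions [T^2]. For the equation to balance, the factor 4.9 must carry dimensions [L T^-2] — it is a dimensional constant (a numerical value of a physical quantity with its units suppressed), not a pure number.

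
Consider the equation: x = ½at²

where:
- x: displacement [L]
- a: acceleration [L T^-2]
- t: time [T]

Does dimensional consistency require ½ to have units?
No

x has dimensions [L] and at² already has dimensions [L], so the equation balances without ½ contributing any dimensions. ½ is a pure (dimensionless) number; changing or removing it would not affect dimensional consistency.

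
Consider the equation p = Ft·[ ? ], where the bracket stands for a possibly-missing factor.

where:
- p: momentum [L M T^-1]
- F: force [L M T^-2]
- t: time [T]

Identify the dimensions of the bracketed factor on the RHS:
Nothing is missing — the bracketed factor must be dimensionless.

p has dimensions [L M T^-1] and Ft already has dimensions [L M T^-1], so p = Ft is dimensionally complete.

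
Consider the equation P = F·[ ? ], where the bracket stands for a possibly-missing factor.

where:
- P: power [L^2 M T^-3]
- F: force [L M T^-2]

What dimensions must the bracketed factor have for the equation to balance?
[L T^-1] — velocity (e.g. v)

P has dimensions [L^2 M T^-3]; F has dimensions [L M T^-2].
The bracketed factor must supply [L^2 M T^-3] / [L M T^-2] = [L T^-1].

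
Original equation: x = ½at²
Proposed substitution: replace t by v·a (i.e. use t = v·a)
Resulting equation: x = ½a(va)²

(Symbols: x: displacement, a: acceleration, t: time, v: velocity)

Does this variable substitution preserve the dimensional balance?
No

[t] = [T] and [v·a] = [L^2 T^-3]. These differ, so the substitution replaces a quantity by one of different dimensions and the result x = ½a(va)² has LHS [L] vs RHS [L^5 T^-8] — inconsistent.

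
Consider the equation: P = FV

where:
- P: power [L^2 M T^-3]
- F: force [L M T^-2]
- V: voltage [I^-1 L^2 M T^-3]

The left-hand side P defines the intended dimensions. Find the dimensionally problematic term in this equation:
The right-hand side term FV

P has dimensions [L^2 M T^-3], but FV has dimensions [I^-1 L^3 M^2 T^-5], so the term FV is dimensionally wrong for P.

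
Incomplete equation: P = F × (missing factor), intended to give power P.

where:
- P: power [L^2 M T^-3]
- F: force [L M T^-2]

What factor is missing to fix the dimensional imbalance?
v (velocity), dimensions [L T^-1]

P has dimensions [L^2 M T^-3] and F has dimensions [L M T^-2].
The missing factor must have dimensions [L^2 M T^-3] / [L M T^-2] = [L T^-1], i.e. velocity (v).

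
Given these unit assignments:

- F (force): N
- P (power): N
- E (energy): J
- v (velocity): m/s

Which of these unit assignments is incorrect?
P

The variable P (power) should have units W, not N.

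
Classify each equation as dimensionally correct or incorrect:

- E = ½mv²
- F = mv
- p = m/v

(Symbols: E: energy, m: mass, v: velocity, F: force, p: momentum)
Dimensionally correct: E = ½mv²
Dimensionally incorrect: F = mv, p = m/v
Ordered (correct first, then incorrect): E = ½mv², F = mv, p = m/v

- E = ½mv²: LHS [L^2 M T^-2], RHS [L^2 M T^-2] → correct ✓
- F = mv: LHS [L M T^-2], RHS [L M T^-1] → incorrect ✗
- p = m/v: LHS [L M T^-1], RHS [L^-1 M T] → incorrect ✗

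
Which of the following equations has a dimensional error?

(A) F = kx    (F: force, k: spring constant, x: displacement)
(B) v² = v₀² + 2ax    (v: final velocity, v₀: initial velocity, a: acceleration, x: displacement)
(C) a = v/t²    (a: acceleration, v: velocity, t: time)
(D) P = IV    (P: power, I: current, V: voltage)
(C) a = v/t²

The equation (C) a = v/t² is dimensionally incorrect.

LHS (a): [L T^-2]
RHS (v/t²): [L T^-3] ✗

The dimensions do not match. The other three equations balance.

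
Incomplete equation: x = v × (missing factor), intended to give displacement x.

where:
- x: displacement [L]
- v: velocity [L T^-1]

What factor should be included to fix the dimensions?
t (time), dimensions [T]

x has dimensions [L] and v has dimensions [L T^-1].
The missing factor must have dimensions [L] / [L T^-1] = [T], i.e. time (t).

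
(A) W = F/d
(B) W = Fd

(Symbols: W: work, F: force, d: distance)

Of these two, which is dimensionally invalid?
(A)

(A) W = F/d: LHS [L^2 M T^-2], RHS [M T^-2] ✗
(B) W = Fd: LHS [L^2 M T^-2], RHS [L^2 M T^-2] ✓

Expression (A) W = F/d is dimensionally incorrect.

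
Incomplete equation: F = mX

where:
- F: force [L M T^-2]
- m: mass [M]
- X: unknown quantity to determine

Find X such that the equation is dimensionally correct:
X = a (acceleration), dimensions [L T^-2]

F has dimensions [L M T^-2]; the rest of the RHS (m) has dimensions [M].
So X must have dimensions [L T^-2] — X = a (acceleration).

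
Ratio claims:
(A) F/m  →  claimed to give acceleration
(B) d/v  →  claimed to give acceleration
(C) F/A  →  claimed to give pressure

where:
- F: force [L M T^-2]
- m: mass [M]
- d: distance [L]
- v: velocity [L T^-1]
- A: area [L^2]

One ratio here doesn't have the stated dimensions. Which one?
(B) d/v does not give acceleration

(A) F/m: [L T^-2] = acceleration [L T^-2] ✓
(B) d/v: [T] ≠ acceleration [L T^-2] ✗
(C) F/A: [L^-1 M T^-2] = pressure [L^-1 M T^-2] ✓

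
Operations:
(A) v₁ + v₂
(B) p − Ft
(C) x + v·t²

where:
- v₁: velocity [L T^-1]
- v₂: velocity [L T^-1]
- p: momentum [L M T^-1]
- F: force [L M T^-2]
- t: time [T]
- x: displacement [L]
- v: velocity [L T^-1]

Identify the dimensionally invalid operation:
(C) x + v·t²

(A) v₁ + v₂: v₁ [L T^-1] and v₂ [L T^-1] — same dimensions ✓
(B) p − Ft: p [L M T^-1] and Ft [L M T^-1] — same dimensions ✓
(C) x + v·t²: x [L] and v·t² [L T] — different dimensions cannot be added/subtracted ✗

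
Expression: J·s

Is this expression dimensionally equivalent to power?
No

The expression J·s has dimensions [L^2 M T^-1], but power has dimensions [L^2 M T^-3].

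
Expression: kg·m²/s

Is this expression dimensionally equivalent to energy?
No

The expression kg·m²/s has dimensions [L^2 M T^-1], but energy has dimensions [L^2 M T^-2].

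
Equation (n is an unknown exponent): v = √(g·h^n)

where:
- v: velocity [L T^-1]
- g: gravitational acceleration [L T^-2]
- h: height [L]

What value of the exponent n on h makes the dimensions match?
n = 1

v has dimensions [L T^-1]; h has dimensions [L].
With n = 1: √(g·h^1) has dimensions [L T^-1], matching the LHS ✓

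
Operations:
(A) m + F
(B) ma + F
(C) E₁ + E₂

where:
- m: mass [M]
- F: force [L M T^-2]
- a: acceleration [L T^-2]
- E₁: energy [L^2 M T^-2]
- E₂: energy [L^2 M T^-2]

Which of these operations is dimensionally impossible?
(A) m + F

(A) m + F: m [M] and F [L M T^-2] — different dimensions cannot be added/subtracted ✗
(B) ma + F: ma [L M T^-2] and F [L M T^-2] — same dimensions ✓
(C) E₁ + E₂: E₁ [L^2 M T^-2] and E₂ [L^2 M T^-2] — same dimensions ✓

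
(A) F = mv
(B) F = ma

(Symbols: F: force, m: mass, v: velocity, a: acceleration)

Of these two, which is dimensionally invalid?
(A)

(A) F = mv: LHS [L M T^-2], RHS [L M T^-1] ✗
(B) F = ma: LHS [L M T^-2], RHS [L M T^-2] ✓

Expression (A) F = mv is dimensionally incorrect.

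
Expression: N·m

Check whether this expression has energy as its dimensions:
Yes

The expression N·m has dimensions [L^2 M T^-2], which is exactly energy [L^2 M T^-2].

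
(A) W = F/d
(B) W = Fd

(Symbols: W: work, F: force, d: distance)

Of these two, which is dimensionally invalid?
(A)

(A) W = F/d: LHS [L^2 M T^-2], RHS [M T^-2] ✗
(B) W = Fd: LHS [L^2 M T^-2], RHS [L^2 M T^-2] ✓

Expression (A) W = F/d is dimensionally incorrect.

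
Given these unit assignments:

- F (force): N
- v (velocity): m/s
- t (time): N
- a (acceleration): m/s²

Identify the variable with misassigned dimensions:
t

The variable t (time) should have units s, not N.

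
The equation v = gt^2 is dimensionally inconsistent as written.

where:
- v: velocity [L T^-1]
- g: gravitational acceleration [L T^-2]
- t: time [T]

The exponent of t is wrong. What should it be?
The exponent of t should be 1: v = gt

The LHS v has dimensions [L T^-1]; t has dimensions [T].
As written, the RHS gt^2 (exponent 2 on t) has dimensions [L], which does not match.
With exponent 1, the RHS gt has dimensions [L T^-1], matching the LHS.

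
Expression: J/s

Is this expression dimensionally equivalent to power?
Yes

The expression J/s has dimensions [L^2 M T^-3], which is exactly power [L^2 M T^-3].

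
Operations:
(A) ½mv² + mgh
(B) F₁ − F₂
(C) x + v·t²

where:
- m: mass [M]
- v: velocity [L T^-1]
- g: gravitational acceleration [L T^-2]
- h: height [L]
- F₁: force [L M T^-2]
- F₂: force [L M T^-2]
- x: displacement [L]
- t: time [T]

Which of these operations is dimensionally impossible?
(C) x + v·t²

(A) ½mv² + mgh: ½mv² [L^2 M T^-2] and mgh [L^2 M T^-2] — same dimensions ✓
(B) F₁ − F₂: F₁ [L M T^-2] and F₂ [L M T^-2] — same dimensions ✓
(C) x + v·t²: x [L] and v·t² [L T] — different dimensions cannot be added/subtracted ✗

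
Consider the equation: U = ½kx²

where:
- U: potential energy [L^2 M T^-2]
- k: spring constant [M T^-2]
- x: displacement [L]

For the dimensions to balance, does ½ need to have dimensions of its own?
No

U has dimensions [L^2 M T^-2] and kx² already has dimensions [L^2 M T^-2], so the equation balances without ½ contributing any dimensions. ½ is a pure (dimensionless) number; changing or removing it would not affect dimensional consistency.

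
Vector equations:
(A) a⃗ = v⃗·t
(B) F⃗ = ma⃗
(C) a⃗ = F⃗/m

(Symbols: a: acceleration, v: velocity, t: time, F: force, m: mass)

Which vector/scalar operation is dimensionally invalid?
(A) a⃗ = v⃗·t

(A) a⃗ = v⃗·t: LHS [L T^-2], RHS [L] ✗ — acceleration is velocity per time; should be v⃗/t
(B) F⃗ = ma⃗: LHS [L M T^-2], RHS [L M T^-2] ✓ — Force and acceleration are vectors, mass is a scalar
(C) a⃗ = F⃗/m: LHS [L T^-2], RHS [L T^-2] ✓ — force (vector) divided by mass (scalar)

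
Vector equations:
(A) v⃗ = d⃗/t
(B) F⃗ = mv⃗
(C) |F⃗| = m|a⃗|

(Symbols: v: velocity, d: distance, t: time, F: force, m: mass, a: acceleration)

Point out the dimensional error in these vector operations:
(B) F⃗ = mv⃗

(A) v⃗ = d⃗/t: LHS [L T^-1], RHS [L T^-1] ✓ — displacement (vector) divided by time (scalar)
(B) F⃗ = mv⃗: LHS [L M T^-2], RHS [L M T^-1] ✗ — mass times velocity is momentum, not force; should be ma⃗
(C) |F⃗| = m|a⃗|: LHS [L M T^-2], RHS [L M T^-2] ✓ — magnitudes of vectors are scalars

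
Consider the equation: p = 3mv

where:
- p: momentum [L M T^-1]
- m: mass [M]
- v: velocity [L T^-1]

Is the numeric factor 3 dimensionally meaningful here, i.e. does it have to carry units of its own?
No

p has dimensions [L M T^-1] and mv already has dimensions [L M T^-1], so the equation balances without 3 contributing any dimensions. 3 is a pure (dimensionless) number; changing or removing it would not affect dimensional consistency.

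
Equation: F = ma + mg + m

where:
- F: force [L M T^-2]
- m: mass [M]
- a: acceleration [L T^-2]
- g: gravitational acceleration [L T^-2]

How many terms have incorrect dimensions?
1

LHS F: [L M T^-2]
- ma: [L M T^-2] ✓
- mg: [L M T^-2] ✓
- m: [M] ✗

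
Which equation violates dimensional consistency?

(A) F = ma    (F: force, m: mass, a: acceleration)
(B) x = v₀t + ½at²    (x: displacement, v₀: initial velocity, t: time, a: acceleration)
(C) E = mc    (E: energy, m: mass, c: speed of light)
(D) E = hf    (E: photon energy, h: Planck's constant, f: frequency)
(C) E = mc

The equation (C) E = mc is dimensionally incorrect.

LHS (E): [L^2 M T^-2]
RHS (mc): [L M T^-1] ✗

The dimensions do not match. The other three equations balance.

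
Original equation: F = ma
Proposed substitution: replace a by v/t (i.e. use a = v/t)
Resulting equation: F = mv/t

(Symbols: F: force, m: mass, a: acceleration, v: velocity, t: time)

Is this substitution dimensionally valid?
Yes

[a] = [L T^-2] and [v/t] = [L T^-2]. These match, so the substitution replaces a quantity by one of the same dimensions and the result F = mv/t has LHS [L M T^-2] vs RHS [L M T^-2] — still consistent.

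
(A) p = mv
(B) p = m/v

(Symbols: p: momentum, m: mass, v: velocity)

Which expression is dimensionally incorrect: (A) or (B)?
(B)

(A) p = mv: LHS [L M T^-1], RHS [L M T^-1] ✓
(B) p = m/v: LHS [L M T^-1], RHS [L^-1 M T] ✗

Expression (B) p = m/v is dimensionally incorrect.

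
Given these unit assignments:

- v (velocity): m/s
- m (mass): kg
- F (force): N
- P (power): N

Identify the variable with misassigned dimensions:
P

The variable P (power) should have units W, not N.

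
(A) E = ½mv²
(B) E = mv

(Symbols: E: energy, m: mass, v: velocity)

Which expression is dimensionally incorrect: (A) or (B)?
(B)

(A) E = ½mv²: LHS [L^2 M T^-2], RHS [L^2 M T^-2] ✓
(B) E = mv: LHS [L^2 M T^-2], RHS [L M T^-1] ✗

Expression (B) E = mv is dimensionally incorrect.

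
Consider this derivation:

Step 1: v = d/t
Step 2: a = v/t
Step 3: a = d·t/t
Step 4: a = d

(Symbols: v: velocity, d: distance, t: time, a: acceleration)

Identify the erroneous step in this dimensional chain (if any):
Step 3

Step 1: v = d/t → LHS [L T^-1], RHS [L T^-1] ✓
Step 2: a = v/t → LHS [L T^-2], RHS [L T^-2] ✓
Step 3: a = d·t/t → LHS [L T^-2], RHS [L] ✗

The first dimensional inconsistency appears in step 3: a = d·t/t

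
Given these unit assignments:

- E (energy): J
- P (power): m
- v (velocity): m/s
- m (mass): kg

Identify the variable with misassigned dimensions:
P

The variable P (power) should have units W, not m.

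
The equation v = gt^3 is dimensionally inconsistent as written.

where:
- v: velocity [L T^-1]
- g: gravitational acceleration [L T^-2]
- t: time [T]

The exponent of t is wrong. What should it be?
The exponent of t should be 1: v = gt

The LHS v has dimensions [L T^-1]; t has dimensions [T].
As written, the RHS gt^3 (exponent 3 on t) has dimensions [L T], which does not match.
With exponent 1, the RHS gt has dimensions [L T^-1], matching the LHS.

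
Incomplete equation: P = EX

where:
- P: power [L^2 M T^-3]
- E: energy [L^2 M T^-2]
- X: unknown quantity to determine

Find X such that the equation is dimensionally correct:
X = f (inverse time / frequency (1/t)), dimensions [T^-1]

P has dimensions [L^2 M T^-3]; the rest of the RHS (E) has dimensions [L^2 M T^-2].
So X must have dimensions [T^-1] — X = f (inverse time / frequency (1/t)).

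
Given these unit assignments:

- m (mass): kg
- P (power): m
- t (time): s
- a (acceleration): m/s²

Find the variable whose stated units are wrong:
P

The variable P (power) should have units W, not m.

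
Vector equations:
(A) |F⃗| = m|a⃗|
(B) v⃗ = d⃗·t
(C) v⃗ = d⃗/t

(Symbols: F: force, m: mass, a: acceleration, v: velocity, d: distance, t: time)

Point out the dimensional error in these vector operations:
(B) v⃗ = d⃗·t

(A) |F⃗| = m|a⃗|: LHS [L M T^-2], RHS [L M T^-2] ✓ — magnitudes of vectors are scalars
(B) v⃗ = d⃗·t: LHS [L T^-1], RHS [L T] ✗ — velocity is displacement per time; should be d⃗/t
(C) v⃗ = d⃗/t: LHS [L T^-1], RHS [L T^-1] ✓ — displacement (vector) divided by time (scalar)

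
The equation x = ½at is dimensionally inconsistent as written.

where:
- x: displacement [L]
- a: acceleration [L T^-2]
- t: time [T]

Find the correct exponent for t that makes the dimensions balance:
The exponent of t should be 2: x = ½at^2

The LHS x has dimensions [L]; t has dimensions [T].
As written, the RHS ½at (exponent 1 on t) has dimensions [L T^-1], which does not match.
With exponent 2, the RHS ½at^2 has dimensions [L], matching the LHS.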